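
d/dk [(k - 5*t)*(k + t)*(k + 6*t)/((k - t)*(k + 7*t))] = (k^4 + 12*k^3*t + 20*k^2*t^2 + 32*k*t^3 + 383*t^4)/(k^4 + 12*k^3*t + 22*k^2*t^2 - 84*k*t^3 + 49*t^4)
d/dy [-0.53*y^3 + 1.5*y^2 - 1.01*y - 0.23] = -1.59*y^2 + 3.0*y - 1.01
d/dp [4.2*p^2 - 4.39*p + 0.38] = 8.4*p - 4.39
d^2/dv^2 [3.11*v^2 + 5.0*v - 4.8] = 6.22000000000000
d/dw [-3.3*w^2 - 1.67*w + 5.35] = -6.6*w - 1.67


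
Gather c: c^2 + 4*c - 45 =c^2 + 4*c - 45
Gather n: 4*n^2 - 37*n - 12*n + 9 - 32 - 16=4*n^2 - 49*n - 39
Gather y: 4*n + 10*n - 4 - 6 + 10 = 14*n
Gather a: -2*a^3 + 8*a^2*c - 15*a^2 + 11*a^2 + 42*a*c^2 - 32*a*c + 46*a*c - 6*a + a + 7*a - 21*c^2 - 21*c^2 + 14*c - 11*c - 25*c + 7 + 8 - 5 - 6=-2*a^3 + a^2*(8*c - 4) + a*(42*c^2 + 14*c + 2) - 42*c^2 - 22*c + 4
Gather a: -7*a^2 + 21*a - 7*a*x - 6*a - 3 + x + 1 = -7*a^2 + a*(15 - 7*x) + x - 2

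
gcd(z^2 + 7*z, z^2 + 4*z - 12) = 1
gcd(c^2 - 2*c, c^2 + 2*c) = c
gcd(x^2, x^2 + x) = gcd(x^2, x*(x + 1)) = x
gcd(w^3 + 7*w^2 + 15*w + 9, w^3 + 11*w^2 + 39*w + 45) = w^2 + 6*w + 9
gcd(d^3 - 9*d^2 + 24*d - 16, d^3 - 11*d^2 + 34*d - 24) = d^2 - 5*d + 4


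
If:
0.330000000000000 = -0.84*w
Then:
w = -0.39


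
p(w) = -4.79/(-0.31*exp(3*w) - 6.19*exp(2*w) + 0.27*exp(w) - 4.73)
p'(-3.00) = 0.00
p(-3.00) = 1.01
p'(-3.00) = 0.00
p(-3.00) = 1.01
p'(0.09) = -0.50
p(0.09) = 0.39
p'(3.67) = -0.00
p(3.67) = 0.00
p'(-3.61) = -0.00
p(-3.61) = 1.01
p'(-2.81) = -0.01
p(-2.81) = 1.01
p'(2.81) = -0.00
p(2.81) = 0.00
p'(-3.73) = -0.00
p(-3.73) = 1.01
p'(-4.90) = 0.00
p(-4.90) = 1.01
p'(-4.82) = 0.00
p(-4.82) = 1.01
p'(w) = -4.79*(0.93*exp(3*w) + 12.38*exp(2*w) - 0.27*exp(w))/(-0.31*exp(3*w) - 6.19*exp(2*w) + 0.27*exp(w) - 4.73)^2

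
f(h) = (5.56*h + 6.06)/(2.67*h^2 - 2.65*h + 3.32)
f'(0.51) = 2.00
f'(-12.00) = -0.01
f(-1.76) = -0.23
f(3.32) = 1.02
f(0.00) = 1.83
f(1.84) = 2.18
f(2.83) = 1.27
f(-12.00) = -0.14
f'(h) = (2.65 - 5.34*h)*(5.56*h + 6.06)/(2.67*h^2 - 2.65*h + 3.32)^2 + 5.56/(2.67*h^2 - 2.65*h + 3.32) = (-14.8452*h^2 - 32.3604*h + 34.5182)/(7.1289*h^4 - 14.151*h^3 + 24.7513*h^2 - 17.596*h + 11.0224)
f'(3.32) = -0.41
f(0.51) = 3.34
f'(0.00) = 3.13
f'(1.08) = -1.39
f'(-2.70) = 0.02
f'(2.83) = -0.59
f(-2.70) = -0.30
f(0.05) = 1.98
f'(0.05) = 3.22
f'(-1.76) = 0.17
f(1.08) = 3.38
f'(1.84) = -1.34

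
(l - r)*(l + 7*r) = l^2 + 6*l*r - 7*r^2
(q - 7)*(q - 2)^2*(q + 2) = q^4 - 9*q^3 + 10*q^2 + 36*q - 56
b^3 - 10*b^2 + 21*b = b*(b - 7)*(b - 3)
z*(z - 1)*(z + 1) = z^3 - z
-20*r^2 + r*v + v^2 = (-4*r + v)*(5*r + v)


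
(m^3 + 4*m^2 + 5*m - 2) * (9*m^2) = 9*m^5 + 36*m^4 + 45*m^3 - 18*m^2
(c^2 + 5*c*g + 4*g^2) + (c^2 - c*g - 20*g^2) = 2*c^2 + 4*c*g - 16*g^2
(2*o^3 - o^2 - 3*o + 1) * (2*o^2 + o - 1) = 4*o^5 - 9*o^3 + 4*o - 1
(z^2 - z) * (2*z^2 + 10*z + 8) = 2*z^4 + 8*z^3 - 2*z^2 - 8*z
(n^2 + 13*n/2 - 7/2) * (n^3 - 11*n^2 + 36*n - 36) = n^5 - 9*n^4/2 - 39*n^3 + 473*n^2/2 - 360*n + 126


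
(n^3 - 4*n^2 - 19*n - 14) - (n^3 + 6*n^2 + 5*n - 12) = -10*n^2 - 24*n - 2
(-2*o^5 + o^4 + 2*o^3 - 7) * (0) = 0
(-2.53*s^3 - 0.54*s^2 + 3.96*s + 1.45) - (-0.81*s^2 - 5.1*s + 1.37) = -2.53*s^3 + 0.27*s^2 + 9.06*s + 0.0799999999999998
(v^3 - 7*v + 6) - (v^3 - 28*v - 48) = 21*v + 54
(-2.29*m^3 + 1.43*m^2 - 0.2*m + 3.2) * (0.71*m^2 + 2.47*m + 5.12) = -1.6259*m^5 - 4.641*m^4 - 8.3347*m^3 + 9.0996*m^2 + 6.88*m + 16.384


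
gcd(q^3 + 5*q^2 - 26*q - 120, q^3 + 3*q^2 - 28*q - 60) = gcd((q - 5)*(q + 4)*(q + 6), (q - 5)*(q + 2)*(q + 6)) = q^2 + q - 30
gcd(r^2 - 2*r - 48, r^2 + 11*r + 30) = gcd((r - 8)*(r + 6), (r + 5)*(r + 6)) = r + 6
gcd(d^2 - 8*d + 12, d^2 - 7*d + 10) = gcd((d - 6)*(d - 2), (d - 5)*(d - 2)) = d - 2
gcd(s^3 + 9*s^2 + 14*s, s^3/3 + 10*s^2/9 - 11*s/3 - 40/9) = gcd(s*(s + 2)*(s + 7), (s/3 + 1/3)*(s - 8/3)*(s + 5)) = 1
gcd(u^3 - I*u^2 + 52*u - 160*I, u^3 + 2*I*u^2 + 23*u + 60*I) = u - 5*I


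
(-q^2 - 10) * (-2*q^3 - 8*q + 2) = 2*q^5 + 28*q^3 - 2*q^2 + 80*q - 20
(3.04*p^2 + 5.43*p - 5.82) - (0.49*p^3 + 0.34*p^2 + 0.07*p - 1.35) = -0.49*p^3 + 2.7*p^2 + 5.36*p - 4.47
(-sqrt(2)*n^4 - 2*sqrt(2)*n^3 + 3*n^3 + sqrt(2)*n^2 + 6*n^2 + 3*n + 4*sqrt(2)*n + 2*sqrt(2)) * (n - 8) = -sqrt(2)*n^5 + 3*n^4 + 6*sqrt(2)*n^4 - 18*n^3 + 17*sqrt(2)*n^3 - 45*n^2 - 4*sqrt(2)*n^2 - 30*sqrt(2)*n - 24*n - 16*sqrt(2)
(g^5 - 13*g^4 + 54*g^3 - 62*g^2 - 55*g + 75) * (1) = g^5 - 13*g^4 + 54*g^3 - 62*g^2 - 55*g + 75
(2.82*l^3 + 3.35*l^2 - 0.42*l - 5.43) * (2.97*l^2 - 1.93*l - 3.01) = 8.3754*l^5 + 4.5069*l^4 - 16.2011*l^3 - 25.4*l^2 + 11.7441*l + 16.3443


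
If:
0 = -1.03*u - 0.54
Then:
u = -0.52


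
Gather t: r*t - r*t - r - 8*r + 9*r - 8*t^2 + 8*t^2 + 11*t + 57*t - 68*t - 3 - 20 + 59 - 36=0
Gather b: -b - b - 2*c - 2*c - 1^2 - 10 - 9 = -2*b - 4*c - 20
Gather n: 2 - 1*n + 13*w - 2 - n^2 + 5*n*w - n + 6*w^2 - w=-n^2 + n*(5*w - 2) + 6*w^2 + 12*w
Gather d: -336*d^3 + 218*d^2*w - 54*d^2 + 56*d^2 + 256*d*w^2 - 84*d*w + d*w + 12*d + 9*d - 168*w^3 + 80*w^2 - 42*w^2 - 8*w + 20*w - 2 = -336*d^3 + d^2*(218*w + 2) + d*(256*w^2 - 83*w + 21) - 168*w^3 + 38*w^2 + 12*w - 2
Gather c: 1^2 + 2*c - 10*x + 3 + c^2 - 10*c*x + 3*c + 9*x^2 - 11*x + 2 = c^2 + c*(5 - 10*x) + 9*x^2 - 21*x + 6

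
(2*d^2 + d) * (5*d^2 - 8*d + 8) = 10*d^4 - 11*d^3 + 8*d^2 + 8*d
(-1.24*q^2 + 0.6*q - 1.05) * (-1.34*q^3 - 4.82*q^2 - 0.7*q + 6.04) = 1.6616*q^5 + 5.1728*q^4 - 0.617*q^3 - 2.8486*q^2 + 4.359*q - 6.342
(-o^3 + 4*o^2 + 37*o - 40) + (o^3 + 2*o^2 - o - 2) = 6*o^2 + 36*o - 42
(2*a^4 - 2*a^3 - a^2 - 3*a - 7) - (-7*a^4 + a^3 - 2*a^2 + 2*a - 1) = 9*a^4 - 3*a^3 + a^2 - 5*a - 6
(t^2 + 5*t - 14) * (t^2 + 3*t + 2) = t^4 + 8*t^3 + 3*t^2 - 32*t - 28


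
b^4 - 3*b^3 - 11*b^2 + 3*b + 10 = (b - 5)*(b - 1)*(b + 1)*(b + 2)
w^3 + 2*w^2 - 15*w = w*(w - 3)*(w + 5)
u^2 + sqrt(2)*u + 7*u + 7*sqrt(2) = (u + 7)*(u + sqrt(2))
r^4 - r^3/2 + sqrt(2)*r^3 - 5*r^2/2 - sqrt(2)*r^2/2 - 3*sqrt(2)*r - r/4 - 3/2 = (r - 2)*(r + 3/2)*(r + sqrt(2)/2)^2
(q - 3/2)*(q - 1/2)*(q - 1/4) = q^3 - 9*q^2/4 + 5*q/4 - 3/16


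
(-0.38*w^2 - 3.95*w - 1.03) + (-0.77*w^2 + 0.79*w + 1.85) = -1.15*w^2 - 3.16*w + 0.82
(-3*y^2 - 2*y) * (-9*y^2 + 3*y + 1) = 27*y^4 + 9*y^3 - 9*y^2 - 2*y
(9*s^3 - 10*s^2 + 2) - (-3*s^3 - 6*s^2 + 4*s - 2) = 12*s^3 - 4*s^2 - 4*s + 4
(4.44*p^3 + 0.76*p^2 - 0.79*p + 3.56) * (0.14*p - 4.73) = 0.6216*p^4 - 20.8948*p^3 - 3.7054*p^2 + 4.2351*p - 16.8388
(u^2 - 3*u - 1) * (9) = 9*u^2 - 27*u - 9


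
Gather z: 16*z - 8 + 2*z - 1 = 18*z - 9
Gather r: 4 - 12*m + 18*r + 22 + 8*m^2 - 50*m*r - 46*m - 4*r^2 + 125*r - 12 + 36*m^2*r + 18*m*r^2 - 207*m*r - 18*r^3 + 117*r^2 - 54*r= 8*m^2 - 58*m - 18*r^3 + r^2*(18*m + 113) + r*(36*m^2 - 257*m + 89) + 14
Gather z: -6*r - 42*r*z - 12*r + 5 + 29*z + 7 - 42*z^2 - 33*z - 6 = -18*r - 42*z^2 + z*(-42*r - 4) + 6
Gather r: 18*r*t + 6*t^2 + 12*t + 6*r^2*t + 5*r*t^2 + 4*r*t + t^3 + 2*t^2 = 6*r^2*t + r*(5*t^2 + 22*t) + t^3 + 8*t^2 + 12*t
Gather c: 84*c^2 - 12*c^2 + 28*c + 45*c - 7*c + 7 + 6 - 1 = 72*c^2 + 66*c + 12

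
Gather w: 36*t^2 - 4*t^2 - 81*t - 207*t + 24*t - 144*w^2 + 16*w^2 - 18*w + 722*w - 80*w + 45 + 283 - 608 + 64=32*t^2 - 264*t - 128*w^2 + 624*w - 216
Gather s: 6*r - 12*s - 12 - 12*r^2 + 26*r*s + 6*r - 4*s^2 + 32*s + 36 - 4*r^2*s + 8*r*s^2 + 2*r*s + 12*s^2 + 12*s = -12*r^2 + 12*r + s^2*(8*r + 8) + s*(-4*r^2 + 28*r + 32) + 24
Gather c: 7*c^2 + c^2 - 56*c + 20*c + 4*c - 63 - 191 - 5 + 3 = 8*c^2 - 32*c - 256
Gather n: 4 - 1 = 3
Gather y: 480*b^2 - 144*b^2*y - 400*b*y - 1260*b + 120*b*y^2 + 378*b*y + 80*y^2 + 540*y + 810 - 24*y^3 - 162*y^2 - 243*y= 480*b^2 - 1260*b - 24*y^3 + y^2*(120*b - 82) + y*(-144*b^2 - 22*b + 297) + 810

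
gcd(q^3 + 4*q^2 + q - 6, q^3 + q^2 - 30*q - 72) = q + 3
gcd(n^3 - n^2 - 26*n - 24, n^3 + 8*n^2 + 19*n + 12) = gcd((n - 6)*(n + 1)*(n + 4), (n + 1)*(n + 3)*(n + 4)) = n^2 + 5*n + 4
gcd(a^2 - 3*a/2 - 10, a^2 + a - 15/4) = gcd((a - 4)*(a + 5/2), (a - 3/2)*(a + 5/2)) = a + 5/2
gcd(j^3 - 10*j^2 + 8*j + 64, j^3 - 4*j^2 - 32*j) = j - 8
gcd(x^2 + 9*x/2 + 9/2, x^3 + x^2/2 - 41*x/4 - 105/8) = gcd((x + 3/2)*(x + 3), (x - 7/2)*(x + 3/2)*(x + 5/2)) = x + 3/2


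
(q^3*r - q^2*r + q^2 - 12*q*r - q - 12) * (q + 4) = q^4*r + 3*q^3*r + q^3 - 16*q^2*r + 3*q^2 - 48*q*r - 16*q - 48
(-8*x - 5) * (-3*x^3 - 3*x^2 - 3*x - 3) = 24*x^4 + 39*x^3 + 39*x^2 + 39*x + 15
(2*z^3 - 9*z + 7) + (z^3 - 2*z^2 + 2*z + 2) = 3*z^3 - 2*z^2 - 7*z + 9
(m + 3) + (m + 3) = 2*m + 6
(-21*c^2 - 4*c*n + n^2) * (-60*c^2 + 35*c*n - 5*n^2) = 1260*c^4 - 495*c^3*n - 95*c^2*n^2 + 55*c*n^3 - 5*n^4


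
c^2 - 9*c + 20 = (c - 5)*(c - 4)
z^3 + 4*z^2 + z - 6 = (z - 1)*(z + 2)*(z + 3)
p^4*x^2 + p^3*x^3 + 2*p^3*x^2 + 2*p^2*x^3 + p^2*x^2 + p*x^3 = p*(p + x)*(p*x + x)^2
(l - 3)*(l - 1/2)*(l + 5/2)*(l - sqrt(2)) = l^4 - sqrt(2)*l^3 - l^3 - 29*l^2/4 + sqrt(2)*l^2 + 15*l/4 + 29*sqrt(2)*l/4 - 15*sqrt(2)/4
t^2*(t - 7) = t^3 - 7*t^2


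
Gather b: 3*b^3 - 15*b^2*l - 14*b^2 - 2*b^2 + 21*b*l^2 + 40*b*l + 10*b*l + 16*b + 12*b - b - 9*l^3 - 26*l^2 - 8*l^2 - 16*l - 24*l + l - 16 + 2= 3*b^3 + b^2*(-15*l - 16) + b*(21*l^2 + 50*l + 27) - 9*l^3 - 34*l^2 - 39*l - 14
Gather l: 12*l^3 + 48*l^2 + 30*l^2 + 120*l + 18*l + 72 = 12*l^3 + 78*l^2 + 138*l + 72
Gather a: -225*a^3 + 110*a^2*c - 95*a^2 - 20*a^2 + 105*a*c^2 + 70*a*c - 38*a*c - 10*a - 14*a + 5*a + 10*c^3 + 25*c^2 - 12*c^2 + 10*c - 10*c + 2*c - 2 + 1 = -225*a^3 + a^2*(110*c - 115) + a*(105*c^2 + 32*c - 19) + 10*c^3 + 13*c^2 + 2*c - 1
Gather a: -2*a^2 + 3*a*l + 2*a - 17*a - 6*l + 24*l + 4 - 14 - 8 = -2*a^2 + a*(3*l - 15) + 18*l - 18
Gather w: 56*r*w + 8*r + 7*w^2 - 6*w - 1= 8*r + 7*w^2 + w*(56*r - 6) - 1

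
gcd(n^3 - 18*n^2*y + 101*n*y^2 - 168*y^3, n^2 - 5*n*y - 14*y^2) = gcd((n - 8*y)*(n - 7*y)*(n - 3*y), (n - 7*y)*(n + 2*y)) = -n + 7*y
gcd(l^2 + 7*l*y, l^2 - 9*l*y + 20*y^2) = 1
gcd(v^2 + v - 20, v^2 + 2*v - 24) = v - 4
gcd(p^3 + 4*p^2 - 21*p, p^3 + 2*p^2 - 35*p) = p^2 + 7*p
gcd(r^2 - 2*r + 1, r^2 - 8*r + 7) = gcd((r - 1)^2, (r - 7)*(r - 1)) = r - 1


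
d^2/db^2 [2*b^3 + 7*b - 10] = 12*b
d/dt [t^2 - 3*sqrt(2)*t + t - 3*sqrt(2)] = 2*t - 3*sqrt(2) + 1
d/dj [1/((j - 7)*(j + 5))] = 2*(1 - j)/(j^4 - 4*j^3 - 66*j^2 + 140*j + 1225)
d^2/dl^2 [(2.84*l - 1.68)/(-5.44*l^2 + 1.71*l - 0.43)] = (-(2.84*l - 1.68)*(10.88*l - 1.71)*(21.76*l - 3.42) + (92.6976*l - 27.9912)*(5.44*l^2 - 1.71*l + 0.43))/(5.44*l^2 - 1.71*l + 0.43)^3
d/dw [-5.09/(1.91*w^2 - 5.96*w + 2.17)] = (19.4438*w - 30.3364)/(1.91*w^2 - 5.96*w + 2.17)^2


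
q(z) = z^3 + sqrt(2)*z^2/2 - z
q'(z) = 3*z^2 + sqrt(2)*z - 1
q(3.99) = 70.79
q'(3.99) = 52.40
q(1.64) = 4.67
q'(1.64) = 9.39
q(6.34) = 276.92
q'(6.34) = 128.55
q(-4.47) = -70.72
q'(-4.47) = 52.62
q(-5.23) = -118.48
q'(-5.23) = 73.66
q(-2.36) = -6.85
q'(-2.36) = 12.37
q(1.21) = 1.60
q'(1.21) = 5.10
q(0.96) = 0.58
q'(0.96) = 3.12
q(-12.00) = -1614.18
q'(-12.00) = 414.03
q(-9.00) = -662.72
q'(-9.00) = 229.27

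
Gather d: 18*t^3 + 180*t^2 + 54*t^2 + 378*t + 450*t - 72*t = 18*t^3 + 234*t^2 + 756*t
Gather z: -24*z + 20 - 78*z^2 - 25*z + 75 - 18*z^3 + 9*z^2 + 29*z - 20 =-18*z^3 - 69*z^2 - 20*z + 75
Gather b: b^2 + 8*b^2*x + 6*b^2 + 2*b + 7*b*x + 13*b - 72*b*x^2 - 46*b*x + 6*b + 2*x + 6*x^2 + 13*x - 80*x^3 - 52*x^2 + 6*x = b^2*(8*x + 7) + b*(-72*x^2 - 39*x + 21) - 80*x^3 - 46*x^2 + 21*x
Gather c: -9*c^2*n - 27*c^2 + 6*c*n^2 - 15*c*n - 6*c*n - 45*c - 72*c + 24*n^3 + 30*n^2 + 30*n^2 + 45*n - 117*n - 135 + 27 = c^2*(-9*n - 27) + c*(6*n^2 - 21*n - 117) + 24*n^3 + 60*n^2 - 72*n - 108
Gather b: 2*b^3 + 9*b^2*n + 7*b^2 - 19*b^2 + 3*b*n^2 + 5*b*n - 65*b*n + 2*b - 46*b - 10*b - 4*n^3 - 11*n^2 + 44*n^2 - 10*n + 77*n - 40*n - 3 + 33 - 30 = 2*b^3 + b^2*(9*n - 12) + b*(3*n^2 - 60*n - 54) - 4*n^3 + 33*n^2 + 27*n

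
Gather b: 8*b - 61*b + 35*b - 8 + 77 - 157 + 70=-18*b - 18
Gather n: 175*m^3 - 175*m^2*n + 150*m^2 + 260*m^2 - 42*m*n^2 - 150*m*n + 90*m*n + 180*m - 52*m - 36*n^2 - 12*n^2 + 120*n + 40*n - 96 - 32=175*m^3 + 410*m^2 + 128*m + n^2*(-42*m - 48) + n*(-175*m^2 - 60*m + 160) - 128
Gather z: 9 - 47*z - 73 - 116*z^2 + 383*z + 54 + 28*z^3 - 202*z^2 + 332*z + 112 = 28*z^3 - 318*z^2 + 668*z + 102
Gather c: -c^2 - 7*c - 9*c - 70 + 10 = -c^2 - 16*c - 60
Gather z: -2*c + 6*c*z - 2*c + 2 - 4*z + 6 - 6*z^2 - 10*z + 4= -4*c - 6*z^2 + z*(6*c - 14) + 12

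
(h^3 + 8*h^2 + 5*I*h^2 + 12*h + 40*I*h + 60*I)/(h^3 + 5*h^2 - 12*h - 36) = (h + 5*I)/(h - 3)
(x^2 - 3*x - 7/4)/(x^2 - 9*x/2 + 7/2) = (x + 1/2)/(x - 1)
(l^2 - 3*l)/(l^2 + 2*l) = (l - 3)/(l + 2)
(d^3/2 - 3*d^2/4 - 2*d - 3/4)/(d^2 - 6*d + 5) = (2*d^3 - 3*d^2 - 8*d - 3)/(4*(d^2 - 6*d + 5))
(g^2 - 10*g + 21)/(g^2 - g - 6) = (g - 7)/(g + 2)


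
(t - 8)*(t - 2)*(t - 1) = t^3 - 11*t^2 + 26*t - 16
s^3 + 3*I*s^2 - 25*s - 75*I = (s - 5)*(s + 5)*(s + 3*I)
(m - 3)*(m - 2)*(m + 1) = m^3 - 4*m^2 + m + 6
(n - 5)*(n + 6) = n^2 + n - 30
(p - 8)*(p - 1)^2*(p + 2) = p^4 - 8*p^3 - 3*p^2 + 26*p - 16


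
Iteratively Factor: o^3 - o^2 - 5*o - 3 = (o - 3)*(o^2 + 2*o + 1) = (o - 3)*(o + 1)*(o + 1)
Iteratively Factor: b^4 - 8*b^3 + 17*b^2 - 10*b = (b - 5)*(b^3 - 3*b^2 + 2*b) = b*(b - 5)*(b^2 - 3*b + 2) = b*(b - 5)*(b - 2)*(b - 1)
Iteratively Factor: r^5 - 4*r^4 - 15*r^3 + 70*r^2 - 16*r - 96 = (r + 4)*(r^4 - 8*r^3 + 17*r^2 + 2*r - 24) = (r - 3)*(r + 4)*(r^3 - 5*r^2 + 2*r + 8) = (r - 3)*(r + 1)*(r + 4)*(r^2 - 6*r + 8) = (r - 3)*(r - 2)*(r + 1)*(r + 4)*(r - 4)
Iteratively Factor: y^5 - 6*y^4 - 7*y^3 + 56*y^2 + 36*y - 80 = (y + 2)*(y^4 - 8*y^3 + 9*y^2 + 38*y - 40) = (y + 2)^2*(y^3 - 10*y^2 + 29*y - 20) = (y - 5)*(y + 2)^2*(y^2 - 5*y + 4) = (y - 5)*(y - 4)*(y + 2)^2*(y - 1)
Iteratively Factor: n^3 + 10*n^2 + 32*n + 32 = (n + 4)*(n^2 + 6*n + 8) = (n + 4)^2*(n + 2)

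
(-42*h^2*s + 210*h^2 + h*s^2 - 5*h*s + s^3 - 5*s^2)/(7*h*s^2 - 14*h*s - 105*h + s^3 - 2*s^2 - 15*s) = (-6*h + s)/(s + 3)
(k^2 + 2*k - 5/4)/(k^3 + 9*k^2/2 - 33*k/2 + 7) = (k + 5/2)/(k^2 + 5*k - 14)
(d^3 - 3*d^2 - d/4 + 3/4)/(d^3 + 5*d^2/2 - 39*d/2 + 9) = (d + 1/2)/(d + 6)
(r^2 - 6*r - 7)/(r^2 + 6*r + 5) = (r - 7)/(r + 5)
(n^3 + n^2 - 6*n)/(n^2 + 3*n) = n - 2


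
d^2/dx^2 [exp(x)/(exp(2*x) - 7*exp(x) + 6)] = ((21 - 8*exp(x))*(exp(2*x) - 7*exp(x) + 6)*exp(x) + 2*(2*exp(x) - 7)^2*exp(2*x) + (exp(2*x) - 7*exp(x) + 6)^2)*exp(x)/(exp(2*x) - 7*exp(x) + 6)^3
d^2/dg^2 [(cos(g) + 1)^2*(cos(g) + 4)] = -39*cos(g)/4 - 12*cos(2*g) - 9*cos(3*g)/4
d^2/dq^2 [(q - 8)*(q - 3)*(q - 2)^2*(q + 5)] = 20*q^3 - 120*q^2 - 18*q + 440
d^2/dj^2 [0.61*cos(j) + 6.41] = -0.61*cos(j)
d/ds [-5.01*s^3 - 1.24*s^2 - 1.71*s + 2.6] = -15.03*s^2 - 2.48*s - 1.71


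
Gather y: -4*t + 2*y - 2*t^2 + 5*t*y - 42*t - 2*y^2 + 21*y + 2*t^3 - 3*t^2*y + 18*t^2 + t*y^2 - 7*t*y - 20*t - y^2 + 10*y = 2*t^3 + 16*t^2 - 66*t + y^2*(t - 3) + y*(-3*t^2 - 2*t + 33)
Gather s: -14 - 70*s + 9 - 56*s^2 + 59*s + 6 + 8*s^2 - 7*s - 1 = -48*s^2 - 18*s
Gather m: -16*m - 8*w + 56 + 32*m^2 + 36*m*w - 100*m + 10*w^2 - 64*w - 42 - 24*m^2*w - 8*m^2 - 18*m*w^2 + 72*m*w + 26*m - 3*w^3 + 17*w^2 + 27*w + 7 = m^2*(24 - 24*w) + m*(-18*w^2 + 108*w - 90) - 3*w^3 + 27*w^2 - 45*w + 21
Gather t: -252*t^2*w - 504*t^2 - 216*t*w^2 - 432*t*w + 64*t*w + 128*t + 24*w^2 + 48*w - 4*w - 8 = t^2*(-252*w - 504) + t*(-216*w^2 - 368*w + 128) + 24*w^2 + 44*w - 8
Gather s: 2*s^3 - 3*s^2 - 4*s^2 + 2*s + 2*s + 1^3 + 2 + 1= 2*s^3 - 7*s^2 + 4*s + 4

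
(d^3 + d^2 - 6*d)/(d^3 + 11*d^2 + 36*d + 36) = d*(d - 2)/(d^2 + 8*d + 12)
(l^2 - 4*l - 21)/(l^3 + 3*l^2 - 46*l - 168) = (l + 3)/(l^2 + 10*l + 24)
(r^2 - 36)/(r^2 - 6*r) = (r + 6)/r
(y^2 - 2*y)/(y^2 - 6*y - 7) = y*(2 - y)/(-y^2 + 6*y + 7)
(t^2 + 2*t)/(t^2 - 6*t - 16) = t/(t - 8)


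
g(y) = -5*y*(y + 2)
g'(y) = -10*y - 10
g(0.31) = -3.58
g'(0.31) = -13.10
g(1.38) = -23.32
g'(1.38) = -23.80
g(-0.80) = 4.80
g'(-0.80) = -2.00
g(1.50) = -26.25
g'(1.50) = -25.00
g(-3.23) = -19.86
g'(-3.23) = 22.30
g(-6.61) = -152.36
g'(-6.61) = 56.10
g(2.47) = -55.20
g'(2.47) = -34.70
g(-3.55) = -27.51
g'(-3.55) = 25.50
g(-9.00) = -315.00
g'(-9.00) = 80.00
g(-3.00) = -15.00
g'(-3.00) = 20.00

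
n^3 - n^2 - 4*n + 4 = (n - 2)*(n - 1)*(n + 2)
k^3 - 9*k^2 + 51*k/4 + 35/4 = (k - 7)*(k - 5/2)*(k + 1/2)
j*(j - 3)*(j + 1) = j^3 - 2*j^2 - 3*j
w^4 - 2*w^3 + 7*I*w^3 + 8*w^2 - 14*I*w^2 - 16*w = w*(w - 2)*(w - I)*(w + 8*I)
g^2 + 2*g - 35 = (g - 5)*(g + 7)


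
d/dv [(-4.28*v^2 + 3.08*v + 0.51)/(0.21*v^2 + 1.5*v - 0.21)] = (-7.0668*v^2 + 1.5834*v - 1.4118)/(0.0441*v^4 + 0.63*v^3 + 2.1618*v^2 - 0.63*v + 0.0441)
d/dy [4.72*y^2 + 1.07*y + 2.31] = 9.44*y + 1.07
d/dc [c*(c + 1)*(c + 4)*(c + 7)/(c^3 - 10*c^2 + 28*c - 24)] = (c^5 - 18*c^4 - 111*c^3 + 298*c^2 + 1104*c + 336)/(c^5 - 18*c^4 + 120*c^3 - 368*c^2 + 528*c - 288)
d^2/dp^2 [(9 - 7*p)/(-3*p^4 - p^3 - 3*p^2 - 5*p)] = 2*(378*p^7 - 642*p^6 - 195*p^5 - 1035*p^4 - 458*p^3 - 378*p^2 - 405*p - 225)/(p^3*(27*p^9 + 27*p^8 + 90*p^7 + 190*p^6 + 180*p^5 + 312*p^4 + 342*p^3 + 210*p^2 + 225*p + 125))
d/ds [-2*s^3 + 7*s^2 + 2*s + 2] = -6*s^2 + 14*s + 2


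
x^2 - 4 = (x - 2)*(x + 2)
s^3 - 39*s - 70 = (s - 7)*(s + 2)*(s + 5)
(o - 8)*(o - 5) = o^2 - 13*o + 40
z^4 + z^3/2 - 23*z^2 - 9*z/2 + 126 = (z - 7/2)*(z - 3)*(z + 3)*(z + 4)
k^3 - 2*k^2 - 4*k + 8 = (k - 2)^2*(k + 2)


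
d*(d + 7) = d^2 + 7*d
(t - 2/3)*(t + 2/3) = t^2 - 4/9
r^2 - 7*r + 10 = (r - 5)*(r - 2)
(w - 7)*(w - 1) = w^2 - 8*w + 7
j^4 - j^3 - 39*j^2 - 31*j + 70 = (j - 7)*(j - 1)*(j + 2)*(j + 5)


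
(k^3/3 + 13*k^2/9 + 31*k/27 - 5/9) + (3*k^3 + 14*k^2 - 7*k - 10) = 10*k^3/3 + 139*k^2/9 - 158*k/27 - 95/9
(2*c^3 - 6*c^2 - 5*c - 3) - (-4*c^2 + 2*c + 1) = 2*c^3 - 2*c^2 - 7*c - 4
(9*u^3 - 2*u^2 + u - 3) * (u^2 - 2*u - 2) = 9*u^5 - 20*u^4 - 13*u^3 - u^2 + 4*u + 6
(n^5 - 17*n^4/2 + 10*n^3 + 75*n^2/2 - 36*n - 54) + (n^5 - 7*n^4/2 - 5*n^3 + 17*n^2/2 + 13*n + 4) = 2*n^5 - 12*n^4 + 5*n^3 + 46*n^2 - 23*n - 50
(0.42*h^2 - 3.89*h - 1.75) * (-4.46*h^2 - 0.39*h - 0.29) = -1.8732*h^4 + 17.1856*h^3 + 9.2003*h^2 + 1.8106*h + 0.5075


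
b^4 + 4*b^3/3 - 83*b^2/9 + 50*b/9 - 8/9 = (b - 2)*(b - 1/3)^2*(b + 4)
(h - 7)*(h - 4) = h^2 - 11*h + 28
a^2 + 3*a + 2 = (a + 1)*(a + 2)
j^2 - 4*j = j*(j - 4)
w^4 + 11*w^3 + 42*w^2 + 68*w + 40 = (w + 2)^3*(w + 5)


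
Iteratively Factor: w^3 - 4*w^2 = (w - 4)*(w^2) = w*(w - 4)*(w)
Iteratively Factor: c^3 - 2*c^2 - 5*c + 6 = (c - 1)*(c^2 - c - 6) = (c - 3)*(c - 1)*(c + 2)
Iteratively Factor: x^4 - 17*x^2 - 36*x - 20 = (x - 5)*(x^3 + 5*x^2 + 8*x + 4) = (x - 5)*(x + 1)*(x^2 + 4*x + 4) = (x - 5)*(x + 1)*(x + 2)*(x + 2)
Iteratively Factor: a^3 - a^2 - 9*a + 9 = (a + 3)*(a^2 - 4*a + 3) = (a - 1)*(a + 3)*(a - 3)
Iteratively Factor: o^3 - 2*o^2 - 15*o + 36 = (o - 3)*(o^2 + o - 12) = (o - 3)*(o + 4)*(o - 3)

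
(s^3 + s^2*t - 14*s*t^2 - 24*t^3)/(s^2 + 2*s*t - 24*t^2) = (s^2 + 5*s*t + 6*t^2)/(s + 6*t)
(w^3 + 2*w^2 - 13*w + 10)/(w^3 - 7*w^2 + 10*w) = (w^2 + 4*w - 5)/(w*(w - 5))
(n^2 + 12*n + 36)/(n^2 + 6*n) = (n + 6)/n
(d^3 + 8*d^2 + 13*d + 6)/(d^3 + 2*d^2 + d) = (d + 6)/d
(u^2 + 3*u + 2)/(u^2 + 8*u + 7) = (u + 2)/(u + 7)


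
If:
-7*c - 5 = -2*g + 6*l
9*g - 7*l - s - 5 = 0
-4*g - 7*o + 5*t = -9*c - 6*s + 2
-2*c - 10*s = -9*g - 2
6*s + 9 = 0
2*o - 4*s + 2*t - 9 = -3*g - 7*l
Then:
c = 554/521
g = -861/521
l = -2735/1042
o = 49327/8336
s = -3/2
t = 60421/8336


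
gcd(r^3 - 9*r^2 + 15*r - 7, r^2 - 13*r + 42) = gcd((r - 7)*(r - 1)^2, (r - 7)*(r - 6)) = r - 7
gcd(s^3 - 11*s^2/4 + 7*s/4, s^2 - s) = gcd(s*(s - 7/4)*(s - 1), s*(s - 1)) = s^2 - s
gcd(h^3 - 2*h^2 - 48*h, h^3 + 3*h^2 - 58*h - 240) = h^2 - 2*h - 48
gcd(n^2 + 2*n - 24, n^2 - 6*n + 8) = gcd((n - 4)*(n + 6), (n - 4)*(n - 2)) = n - 4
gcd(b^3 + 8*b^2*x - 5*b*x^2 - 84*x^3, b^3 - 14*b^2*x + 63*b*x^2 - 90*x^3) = -b + 3*x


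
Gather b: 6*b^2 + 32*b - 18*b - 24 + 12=6*b^2 + 14*b - 12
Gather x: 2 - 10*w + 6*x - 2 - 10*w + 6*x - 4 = -20*w + 12*x - 4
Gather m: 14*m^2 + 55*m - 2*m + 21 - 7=14*m^2 + 53*m + 14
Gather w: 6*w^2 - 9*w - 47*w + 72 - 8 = 6*w^2 - 56*w + 64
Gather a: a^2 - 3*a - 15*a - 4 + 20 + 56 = a^2 - 18*a + 72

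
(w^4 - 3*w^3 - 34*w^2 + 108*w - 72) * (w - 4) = w^5 - 7*w^4 - 22*w^3 + 244*w^2 - 504*w + 288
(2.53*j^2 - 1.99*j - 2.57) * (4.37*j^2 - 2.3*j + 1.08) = 11.0561*j^4 - 14.5153*j^3 - 3.9215*j^2 + 3.7618*j - 2.7756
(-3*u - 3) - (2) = -3*u - 5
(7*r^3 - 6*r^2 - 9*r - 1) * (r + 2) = 7*r^4 + 8*r^3 - 21*r^2 - 19*r - 2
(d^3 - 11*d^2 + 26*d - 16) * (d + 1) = d^4 - 10*d^3 + 15*d^2 + 10*d - 16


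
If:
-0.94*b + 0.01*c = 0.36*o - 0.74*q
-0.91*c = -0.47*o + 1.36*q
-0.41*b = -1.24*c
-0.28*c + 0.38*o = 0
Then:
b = 0.00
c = 0.00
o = 0.00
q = 0.00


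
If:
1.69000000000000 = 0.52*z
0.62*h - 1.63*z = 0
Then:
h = 8.54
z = 3.25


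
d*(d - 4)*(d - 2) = d^3 - 6*d^2 + 8*d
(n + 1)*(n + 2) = n^2 + 3*n + 2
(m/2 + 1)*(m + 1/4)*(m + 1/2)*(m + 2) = m^4/2 + 19*m^3/8 + 57*m^2/16 + 7*m/4 + 1/4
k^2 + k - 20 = (k - 4)*(k + 5)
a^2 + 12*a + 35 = (a + 5)*(a + 7)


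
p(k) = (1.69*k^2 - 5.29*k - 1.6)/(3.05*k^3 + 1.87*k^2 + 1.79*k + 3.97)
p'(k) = (3.38*k - 5.29)/(3.05*k^3 + 1.87*k^2 + 1.79*k + 3.97) + (-9.15*k^2 - 3.74*k - 1.79)*(1.69*k^2 - 5.29*k - 1.6)/(3.05*k^3 + 1.87*k^2 + 1.79*k + 3.97)^2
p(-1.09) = 21.23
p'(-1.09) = -657.57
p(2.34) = -0.08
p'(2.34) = 0.13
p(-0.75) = 1.39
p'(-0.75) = -5.67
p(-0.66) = 0.96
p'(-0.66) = -3.93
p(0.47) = -0.67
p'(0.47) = 0.01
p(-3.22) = -0.39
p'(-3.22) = -0.20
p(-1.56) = -1.84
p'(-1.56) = -3.93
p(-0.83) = 1.95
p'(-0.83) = -8.79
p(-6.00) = -0.15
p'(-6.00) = -0.04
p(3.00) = -0.02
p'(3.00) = 0.06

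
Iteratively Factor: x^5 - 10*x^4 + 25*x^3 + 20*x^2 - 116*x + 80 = (x - 4)*(x^4 - 6*x^3 + x^2 + 24*x - 20) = (x - 4)*(x + 2)*(x^3 - 8*x^2 + 17*x - 10) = (x - 5)*(x - 4)*(x + 2)*(x^2 - 3*x + 2) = (x - 5)*(x - 4)*(x - 1)*(x + 2)*(x - 2)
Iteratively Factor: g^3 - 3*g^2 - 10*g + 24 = (g - 4)*(g^2 + g - 6) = (g - 4)*(g - 2)*(g + 3)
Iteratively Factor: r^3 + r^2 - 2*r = (r - 1)*(r^2 + 2*r) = r*(r - 1)*(r + 2)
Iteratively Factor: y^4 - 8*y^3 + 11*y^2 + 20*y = (y - 4)*(y^3 - 4*y^2 - 5*y) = y*(y - 4)*(y^2 - 4*y - 5) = y*(y - 4)*(y + 1)*(y - 5)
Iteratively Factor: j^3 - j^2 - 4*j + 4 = (j - 2)*(j^2 + j - 2) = (j - 2)*(j - 1)*(j + 2)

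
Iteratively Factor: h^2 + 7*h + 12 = (h + 4)*(h + 3)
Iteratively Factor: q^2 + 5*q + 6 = (q + 2)*(q + 3)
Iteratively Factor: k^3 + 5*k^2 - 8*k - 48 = (k + 4)*(k^2 + k - 12) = (k - 3)*(k + 4)*(k + 4)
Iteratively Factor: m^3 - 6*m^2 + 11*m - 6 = (m - 3)*(m^2 - 3*m + 2) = (m - 3)*(m - 2)*(m - 1)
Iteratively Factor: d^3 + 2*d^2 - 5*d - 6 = (d + 1)*(d^2 + d - 6) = (d + 1)*(d + 3)*(d - 2)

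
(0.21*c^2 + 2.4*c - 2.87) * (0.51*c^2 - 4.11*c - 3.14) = 0.1071*c^4 + 0.3609*c^3 - 11.9871*c^2 + 4.2597*c + 9.0118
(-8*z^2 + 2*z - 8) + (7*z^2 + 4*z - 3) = -z^2 + 6*z - 11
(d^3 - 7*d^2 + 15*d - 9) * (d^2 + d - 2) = d^5 - 6*d^4 + 6*d^3 + 20*d^2 - 39*d + 18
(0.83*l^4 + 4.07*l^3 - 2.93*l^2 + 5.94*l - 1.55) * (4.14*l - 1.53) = 3.4362*l^5 + 15.5799*l^4 - 18.3573*l^3 + 29.0745*l^2 - 15.5052*l + 2.3715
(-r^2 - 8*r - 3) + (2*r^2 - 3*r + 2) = r^2 - 11*r - 1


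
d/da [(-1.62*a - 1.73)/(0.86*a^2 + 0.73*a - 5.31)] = (1.3932*a^2 + 2.9756*a + 9.8651)/(0.7396*a^4 + 1.2556*a^3 - 8.6003*a^2 - 7.7526*a + 28.1961)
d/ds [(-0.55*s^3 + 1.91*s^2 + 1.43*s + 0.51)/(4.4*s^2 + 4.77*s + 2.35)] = (-2.42*s^4 - 5.247*s^3 - 1.0588*s^2 + 4.489*s + 0.9278)/(19.36*s^4 + 41.976*s^3 + 43.4329*s^2 + 22.419*s + 5.5225)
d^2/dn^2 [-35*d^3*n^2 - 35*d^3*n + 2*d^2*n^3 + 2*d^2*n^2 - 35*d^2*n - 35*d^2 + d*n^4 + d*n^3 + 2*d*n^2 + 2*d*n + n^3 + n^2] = -70*d^3 + 12*d^2*n + 4*d^2 + 12*d*n^2 + 6*d*n + 4*d + 6*n + 2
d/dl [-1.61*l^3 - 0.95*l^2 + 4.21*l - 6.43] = -4.83*l^2 - 1.9*l + 4.21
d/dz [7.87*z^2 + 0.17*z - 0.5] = 15.74*z + 0.17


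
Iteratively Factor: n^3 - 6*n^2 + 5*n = (n - 1)*(n^2 - 5*n) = n*(n - 1)*(n - 5)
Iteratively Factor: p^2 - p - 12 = (p + 3)*(p - 4)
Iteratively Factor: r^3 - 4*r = (r - 2)*(r^2 + 2*r) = (r - 2)*(r + 2)*(r)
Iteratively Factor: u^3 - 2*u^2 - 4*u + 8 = (u + 2)*(u^2 - 4*u + 4) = (u - 2)*(u + 2)*(u - 2)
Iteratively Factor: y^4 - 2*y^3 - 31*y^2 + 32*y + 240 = (y - 5)*(y^3 + 3*y^2 - 16*y - 48) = (y - 5)*(y + 3)*(y^2 - 16) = (y - 5)*(y + 3)*(y + 4)*(y - 4)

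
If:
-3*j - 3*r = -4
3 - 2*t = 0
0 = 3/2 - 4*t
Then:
No Solution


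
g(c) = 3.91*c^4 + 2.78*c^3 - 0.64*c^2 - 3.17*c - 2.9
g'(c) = 15.64*c^3 + 8.34*c^2 - 1.28*c - 3.17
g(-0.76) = -0.78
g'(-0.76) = -4.25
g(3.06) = 403.88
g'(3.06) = 519.13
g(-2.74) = 164.18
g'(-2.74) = -258.78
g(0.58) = -3.97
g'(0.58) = 1.94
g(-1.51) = 11.18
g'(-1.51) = -36.07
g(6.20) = 6392.94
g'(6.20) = 4036.93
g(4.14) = 1318.89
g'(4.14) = 1244.26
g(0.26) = -3.70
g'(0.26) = -2.66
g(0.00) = -2.90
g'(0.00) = -3.17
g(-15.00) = 188461.90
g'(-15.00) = -50892.47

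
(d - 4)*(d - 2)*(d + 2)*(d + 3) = d^4 - d^3 - 16*d^2 + 4*d + 48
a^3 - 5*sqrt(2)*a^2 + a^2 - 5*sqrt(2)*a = a*(a + 1)*(a - 5*sqrt(2))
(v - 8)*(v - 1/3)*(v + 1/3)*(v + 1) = v^4 - 7*v^3 - 73*v^2/9 + 7*v/9 + 8/9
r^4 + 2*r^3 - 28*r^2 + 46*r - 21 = (r - 3)*(r - 1)^2*(r + 7)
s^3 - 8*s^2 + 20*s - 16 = (s - 4)*(s - 2)^2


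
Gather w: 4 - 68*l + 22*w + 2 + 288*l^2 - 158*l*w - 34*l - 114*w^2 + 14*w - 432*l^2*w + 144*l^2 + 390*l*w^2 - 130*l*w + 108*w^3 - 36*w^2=432*l^2 - 102*l + 108*w^3 + w^2*(390*l - 150) + w*(-432*l^2 - 288*l + 36) + 6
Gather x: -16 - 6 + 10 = -12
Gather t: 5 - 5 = 0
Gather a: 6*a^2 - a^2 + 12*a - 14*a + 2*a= 5*a^2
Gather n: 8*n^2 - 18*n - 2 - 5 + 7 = 8*n^2 - 18*n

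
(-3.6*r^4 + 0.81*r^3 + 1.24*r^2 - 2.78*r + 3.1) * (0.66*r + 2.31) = -2.376*r^5 - 7.7814*r^4 + 2.6895*r^3 + 1.0296*r^2 - 4.3758*r + 7.161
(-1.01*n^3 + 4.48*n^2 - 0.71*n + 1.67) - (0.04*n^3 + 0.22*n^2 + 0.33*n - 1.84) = -1.05*n^3 + 4.26*n^2 - 1.04*n + 3.51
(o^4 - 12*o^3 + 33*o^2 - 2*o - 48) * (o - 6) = o^5 - 18*o^4 + 105*o^3 - 200*o^2 - 36*o + 288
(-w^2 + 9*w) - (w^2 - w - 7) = -2*w^2 + 10*w + 7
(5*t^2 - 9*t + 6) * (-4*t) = -20*t^3 + 36*t^2 - 24*t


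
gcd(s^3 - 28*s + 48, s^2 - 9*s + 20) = s - 4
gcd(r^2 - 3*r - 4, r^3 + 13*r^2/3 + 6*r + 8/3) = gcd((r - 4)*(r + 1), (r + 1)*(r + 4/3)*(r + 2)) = r + 1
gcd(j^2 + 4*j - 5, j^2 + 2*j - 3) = j - 1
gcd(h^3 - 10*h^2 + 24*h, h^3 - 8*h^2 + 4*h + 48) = h^2 - 10*h + 24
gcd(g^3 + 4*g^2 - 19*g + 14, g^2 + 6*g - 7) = g^2 + 6*g - 7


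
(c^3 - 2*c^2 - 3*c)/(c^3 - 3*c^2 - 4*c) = (c - 3)/(c - 4)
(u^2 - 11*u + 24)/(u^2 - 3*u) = (u - 8)/u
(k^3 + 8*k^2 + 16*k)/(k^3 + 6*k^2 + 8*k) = (k + 4)/(k + 2)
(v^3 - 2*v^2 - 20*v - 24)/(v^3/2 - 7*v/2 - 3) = 2*(v^2 - 4*v - 12)/(v^2 - 2*v - 3)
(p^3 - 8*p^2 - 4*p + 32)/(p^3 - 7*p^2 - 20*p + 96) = (p^2 - 4)/(p^2 + p - 12)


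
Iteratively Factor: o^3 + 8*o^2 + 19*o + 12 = (o + 1)*(o^2 + 7*o + 12) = (o + 1)*(o + 3)*(o + 4)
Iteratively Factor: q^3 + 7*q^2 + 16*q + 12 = (q + 3)*(q^2 + 4*q + 4) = (q + 2)*(q + 3)*(q + 2)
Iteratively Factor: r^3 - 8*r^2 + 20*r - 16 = (r - 2)*(r^2 - 6*r + 8) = (r - 4)*(r - 2)*(r - 2)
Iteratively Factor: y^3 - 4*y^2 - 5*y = (y)*(y^2 - 4*y - 5) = y*(y + 1)*(y - 5)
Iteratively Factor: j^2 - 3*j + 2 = (j - 2)*(j - 1)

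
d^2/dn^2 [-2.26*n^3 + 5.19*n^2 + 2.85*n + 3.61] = 10.38 - 13.56*n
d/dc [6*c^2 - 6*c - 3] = 12*c - 6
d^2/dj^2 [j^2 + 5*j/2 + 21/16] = 2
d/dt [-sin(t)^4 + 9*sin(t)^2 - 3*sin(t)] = (15*sin(t) + sin(3*t) - 3)*cos(t)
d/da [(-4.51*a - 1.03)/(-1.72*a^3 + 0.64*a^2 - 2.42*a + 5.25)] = (-15.5144*a^3 - 2.4284*a^2 + 1.3184*a - 26.1701)/(2.9584*a^6 - 2.2016*a^5 + 8.7344*a^4 - 21.1576*a^3 + 12.5764*a^2 - 25.41*a + 27.5625)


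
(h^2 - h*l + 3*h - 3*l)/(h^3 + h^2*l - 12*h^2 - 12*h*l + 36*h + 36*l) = (h^2 - h*l + 3*h - 3*l)/(h^3 + h^2*l - 12*h^2 - 12*h*l + 36*h + 36*l)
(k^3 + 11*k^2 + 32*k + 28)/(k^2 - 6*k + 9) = (k^3 + 11*k^2 + 32*k + 28)/(k^2 - 6*k + 9)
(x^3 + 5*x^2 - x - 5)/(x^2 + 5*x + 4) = (x^2 + 4*x - 5)/(x + 4)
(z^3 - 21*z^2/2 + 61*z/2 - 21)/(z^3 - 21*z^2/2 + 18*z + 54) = (2*z^2 - 9*z + 7)/(2*z^2 - 9*z - 18)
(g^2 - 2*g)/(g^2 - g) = (g - 2)/(g - 1)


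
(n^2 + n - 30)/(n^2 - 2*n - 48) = (n - 5)/(n - 8)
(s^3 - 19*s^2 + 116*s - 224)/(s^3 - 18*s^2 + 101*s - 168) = (s - 4)/(s - 3)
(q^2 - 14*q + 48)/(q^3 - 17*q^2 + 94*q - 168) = (q - 8)/(q^2 - 11*q + 28)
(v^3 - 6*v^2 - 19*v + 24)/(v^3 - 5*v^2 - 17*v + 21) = (v - 8)/(v - 7)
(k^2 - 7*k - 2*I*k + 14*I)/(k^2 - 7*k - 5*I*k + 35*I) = (k - 2*I)/(k - 5*I)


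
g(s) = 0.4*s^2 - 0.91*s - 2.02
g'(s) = 0.8*s - 0.91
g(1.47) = -2.49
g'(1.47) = 0.27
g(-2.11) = 1.68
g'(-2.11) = -2.60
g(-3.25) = 5.16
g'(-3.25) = -3.51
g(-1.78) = 0.87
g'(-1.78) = -2.33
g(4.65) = 2.40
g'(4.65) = 2.81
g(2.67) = -1.60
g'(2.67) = 1.23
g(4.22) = 1.26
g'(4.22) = 2.47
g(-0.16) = -1.86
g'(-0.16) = -1.04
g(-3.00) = 4.31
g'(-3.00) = -3.31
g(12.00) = 44.66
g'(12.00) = 8.69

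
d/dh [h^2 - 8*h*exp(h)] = -8*h*exp(h) + 2*h - 8*exp(h)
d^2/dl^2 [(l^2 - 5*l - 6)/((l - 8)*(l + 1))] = 4/(l^3 - 24*l^2 + 192*l - 512)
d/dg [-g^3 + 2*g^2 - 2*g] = -3*g^2 + 4*g - 2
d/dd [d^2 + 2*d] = 2*d + 2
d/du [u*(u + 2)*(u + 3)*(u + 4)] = 4*u^3 + 27*u^2 + 52*u + 24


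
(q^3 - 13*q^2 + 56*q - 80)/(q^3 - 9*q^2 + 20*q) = (q - 4)/q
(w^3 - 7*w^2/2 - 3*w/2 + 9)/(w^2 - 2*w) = w - 3/2 - 9/(2*w)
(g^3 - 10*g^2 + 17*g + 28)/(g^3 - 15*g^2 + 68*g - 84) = (g^2 - 3*g - 4)/(g^2 - 8*g + 12)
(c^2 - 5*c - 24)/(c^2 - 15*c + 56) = (c + 3)/(c - 7)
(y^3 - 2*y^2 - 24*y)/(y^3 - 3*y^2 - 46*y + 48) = y*(y^2 - 2*y - 24)/(y^3 - 3*y^2 - 46*y + 48)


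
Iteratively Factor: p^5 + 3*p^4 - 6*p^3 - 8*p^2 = (p - 2)*(p^4 + 5*p^3 + 4*p^2) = (p - 2)*(p + 4)*(p^3 + p^2) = (p - 2)*(p + 1)*(p + 4)*(p^2) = p*(p - 2)*(p + 1)*(p + 4)*(p)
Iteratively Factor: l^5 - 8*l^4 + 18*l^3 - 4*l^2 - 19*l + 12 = (l - 1)*(l^4 - 7*l^3 + 11*l^2 + 7*l - 12) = (l - 1)^2*(l^3 - 6*l^2 + 5*l + 12) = (l - 4)*(l - 1)^2*(l^2 - 2*l - 3) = (l - 4)*(l - 3)*(l - 1)^2*(l + 1)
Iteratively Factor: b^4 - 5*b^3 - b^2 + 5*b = (b)*(b^3 - 5*b^2 - b + 5) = b*(b + 1)*(b^2 - 6*b + 5) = b*(b - 5)*(b + 1)*(b - 1)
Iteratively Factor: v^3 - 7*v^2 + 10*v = (v - 5)*(v^2 - 2*v) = (v - 5)*(v - 2)*(v)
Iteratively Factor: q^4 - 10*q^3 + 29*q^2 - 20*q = (q - 4)*(q^3 - 6*q^2 + 5*q) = (q - 4)*(q - 1)*(q^2 - 5*q) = q*(q - 4)*(q - 1)*(q - 5)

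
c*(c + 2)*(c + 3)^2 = c^4 + 8*c^3 + 21*c^2 + 18*c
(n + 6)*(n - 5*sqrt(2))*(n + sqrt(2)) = n^3 - 4*sqrt(2)*n^2 + 6*n^2 - 24*sqrt(2)*n - 10*n - 60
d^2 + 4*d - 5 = (d - 1)*(d + 5)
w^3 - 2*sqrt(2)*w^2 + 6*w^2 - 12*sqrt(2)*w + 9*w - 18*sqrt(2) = (w + 3)^2*(w - 2*sqrt(2))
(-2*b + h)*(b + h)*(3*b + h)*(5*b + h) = -30*b^4 - 31*b^3*h + 5*b^2*h^2 + 7*b*h^3 + h^4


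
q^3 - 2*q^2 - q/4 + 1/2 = (q - 2)*(q - 1/2)*(q + 1/2)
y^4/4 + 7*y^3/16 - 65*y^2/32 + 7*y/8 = y*(y/4 + 1)*(y - 7/4)*(y - 1/2)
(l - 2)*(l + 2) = l^2 - 4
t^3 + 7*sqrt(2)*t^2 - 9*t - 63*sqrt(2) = (t - 3)*(t + 3)*(t + 7*sqrt(2))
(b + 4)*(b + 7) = b^2 + 11*b + 28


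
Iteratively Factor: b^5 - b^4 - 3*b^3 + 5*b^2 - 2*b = (b - 1)*(b^4 - 3*b^2 + 2*b) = (b - 1)*(b + 2)*(b^3 - 2*b^2 + b) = (b - 1)^2*(b + 2)*(b^2 - b) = b*(b - 1)^2*(b + 2)*(b - 1)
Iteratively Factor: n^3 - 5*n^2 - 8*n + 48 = (n - 4)*(n^2 - n - 12) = (n - 4)*(n + 3)*(n - 4)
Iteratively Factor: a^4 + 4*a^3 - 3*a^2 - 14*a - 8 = (a - 2)*(a^3 + 6*a^2 + 9*a + 4) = (a - 2)*(a + 1)*(a^2 + 5*a + 4) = (a - 2)*(a + 1)^2*(a + 4)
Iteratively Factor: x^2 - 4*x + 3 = (x - 3)*(x - 1)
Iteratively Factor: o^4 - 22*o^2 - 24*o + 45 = (o - 1)*(o^3 + o^2 - 21*o - 45) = (o - 5)*(o - 1)*(o^2 + 6*o + 9) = (o - 5)*(o - 1)*(o + 3)*(o + 3)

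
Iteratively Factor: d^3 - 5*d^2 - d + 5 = (d - 5)*(d^2 - 1) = (d - 5)*(d + 1)*(d - 1)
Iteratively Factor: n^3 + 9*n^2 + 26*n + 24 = (n + 4)*(n^2 + 5*n + 6) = (n + 2)*(n + 4)*(n + 3)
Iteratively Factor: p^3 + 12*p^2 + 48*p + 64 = (p + 4)*(p^2 + 8*p + 16) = (p + 4)^2*(p + 4)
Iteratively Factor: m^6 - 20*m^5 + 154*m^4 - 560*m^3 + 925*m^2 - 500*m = (m)*(m^5 - 20*m^4 + 154*m^3 - 560*m^2 + 925*m - 500) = m*(m - 5)*(m^4 - 15*m^3 + 79*m^2 - 165*m + 100) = m*(m - 5)^2*(m^3 - 10*m^2 + 29*m - 20) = m*(m - 5)^2*(m - 4)*(m^2 - 6*m + 5) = m*(m - 5)^3*(m - 4)*(m - 1)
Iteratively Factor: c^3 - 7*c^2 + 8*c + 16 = (c - 4)*(c^2 - 3*c - 4) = (c - 4)^2*(c + 1)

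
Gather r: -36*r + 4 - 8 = -36*r - 4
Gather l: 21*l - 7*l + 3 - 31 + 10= 14*l - 18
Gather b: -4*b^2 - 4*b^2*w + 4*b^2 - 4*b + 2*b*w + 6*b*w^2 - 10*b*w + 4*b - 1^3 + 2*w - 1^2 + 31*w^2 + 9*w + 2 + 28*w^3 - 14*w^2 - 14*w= -4*b^2*w + b*(6*w^2 - 8*w) + 28*w^3 + 17*w^2 - 3*w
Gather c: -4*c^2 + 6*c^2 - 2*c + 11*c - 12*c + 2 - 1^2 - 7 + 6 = 2*c^2 - 3*c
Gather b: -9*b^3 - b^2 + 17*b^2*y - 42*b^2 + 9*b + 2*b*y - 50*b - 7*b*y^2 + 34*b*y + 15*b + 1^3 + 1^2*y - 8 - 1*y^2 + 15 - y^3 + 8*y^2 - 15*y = -9*b^3 + b^2*(17*y - 43) + b*(-7*y^2 + 36*y - 26) - y^3 + 7*y^2 - 14*y + 8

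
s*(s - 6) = s^2 - 6*s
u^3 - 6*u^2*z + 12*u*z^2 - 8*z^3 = (u - 2*z)^3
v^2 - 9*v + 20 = (v - 5)*(v - 4)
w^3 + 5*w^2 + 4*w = w*(w + 1)*(w + 4)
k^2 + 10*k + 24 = (k + 4)*(k + 6)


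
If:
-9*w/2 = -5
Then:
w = 10/9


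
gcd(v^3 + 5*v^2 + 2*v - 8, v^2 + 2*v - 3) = v - 1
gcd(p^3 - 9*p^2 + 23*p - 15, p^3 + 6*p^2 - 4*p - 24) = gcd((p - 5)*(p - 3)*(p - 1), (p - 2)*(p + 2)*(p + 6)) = 1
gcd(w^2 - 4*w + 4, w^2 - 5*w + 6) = w - 2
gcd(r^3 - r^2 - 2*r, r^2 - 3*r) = r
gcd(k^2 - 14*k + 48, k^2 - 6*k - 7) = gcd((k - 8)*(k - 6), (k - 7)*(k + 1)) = 1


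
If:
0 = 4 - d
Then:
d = 4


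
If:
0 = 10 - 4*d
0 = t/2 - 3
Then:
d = 5/2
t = 6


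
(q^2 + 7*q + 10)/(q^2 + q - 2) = (q + 5)/(q - 1)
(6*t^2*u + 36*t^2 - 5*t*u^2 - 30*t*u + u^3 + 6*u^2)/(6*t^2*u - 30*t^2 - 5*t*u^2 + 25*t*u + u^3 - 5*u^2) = (u + 6)/(u - 5)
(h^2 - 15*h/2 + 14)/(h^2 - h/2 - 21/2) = (h - 4)/(h + 3)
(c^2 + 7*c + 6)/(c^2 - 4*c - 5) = (c + 6)/(c - 5)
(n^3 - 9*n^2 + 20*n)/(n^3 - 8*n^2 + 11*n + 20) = n/(n + 1)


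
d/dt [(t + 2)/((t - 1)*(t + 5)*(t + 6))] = 2*(-t^3 - 8*t^2 - 20*t - 34)/(t^6 + 20*t^5 + 138*t^4 + 320*t^3 - 239*t^2 - 1140*t + 900)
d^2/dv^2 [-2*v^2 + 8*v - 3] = -4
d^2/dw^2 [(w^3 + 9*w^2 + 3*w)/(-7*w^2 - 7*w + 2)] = 6*(77*w^3 - 112*w^2 - 46*w - 26)/(343*w^6 + 1029*w^5 + 735*w^4 - 245*w^3 - 210*w^2 + 84*w - 8)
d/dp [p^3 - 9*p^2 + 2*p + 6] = 3*p^2 - 18*p + 2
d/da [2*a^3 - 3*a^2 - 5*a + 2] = 6*a^2 - 6*a - 5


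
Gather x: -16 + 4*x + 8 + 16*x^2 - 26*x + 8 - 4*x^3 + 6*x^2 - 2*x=-4*x^3 + 22*x^2 - 24*x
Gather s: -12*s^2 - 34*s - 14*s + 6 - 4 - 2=-12*s^2 - 48*s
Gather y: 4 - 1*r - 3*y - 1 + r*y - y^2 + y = -r - y^2 + y*(r - 2) + 3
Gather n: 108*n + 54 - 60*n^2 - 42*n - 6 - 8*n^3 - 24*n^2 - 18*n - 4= -8*n^3 - 84*n^2 + 48*n + 44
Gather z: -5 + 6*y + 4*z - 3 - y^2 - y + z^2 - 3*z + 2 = -y^2 + 5*y + z^2 + z - 6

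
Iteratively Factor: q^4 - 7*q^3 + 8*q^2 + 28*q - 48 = (q - 3)*(q^3 - 4*q^2 - 4*q + 16) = (q - 3)*(q - 2)*(q^2 - 2*q - 8) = (q - 4)*(q - 3)*(q - 2)*(q + 2)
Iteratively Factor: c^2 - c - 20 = (c + 4)*(c - 5)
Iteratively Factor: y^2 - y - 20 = (y - 5)*(y + 4)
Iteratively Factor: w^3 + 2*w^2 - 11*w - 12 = (w + 4)*(w^2 - 2*w - 3) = (w + 1)*(w + 4)*(w - 3)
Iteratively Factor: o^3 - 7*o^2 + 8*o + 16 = (o - 4)*(o^2 - 3*o - 4) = (o - 4)^2*(o + 1)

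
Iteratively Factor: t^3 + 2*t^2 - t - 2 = (t + 1)*(t^2 + t - 2) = (t - 1)*(t + 1)*(t + 2)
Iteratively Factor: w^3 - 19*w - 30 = (w + 2)*(w^2 - 2*w - 15) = (w - 5)*(w + 2)*(w + 3)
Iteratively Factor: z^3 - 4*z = (z - 2)*(z^2 + 2*z) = z*(z - 2)*(z + 2)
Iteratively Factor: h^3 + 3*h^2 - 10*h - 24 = (h + 2)*(h^2 + h - 12) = (h + 2)*(h + 4)*(h - 3)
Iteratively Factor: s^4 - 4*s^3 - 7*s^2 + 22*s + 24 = (s - 4)*(s^3 - 7*s - 6) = (s - 4)*(s - 3)*(s^2 + 3*s + 2) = (s - 4)*(s - 3)*(s + 1)*(s + 2)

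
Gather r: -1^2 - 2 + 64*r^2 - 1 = 64*r^2 - 4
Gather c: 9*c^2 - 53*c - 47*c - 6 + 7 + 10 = 9*c^2 - 100*c + 11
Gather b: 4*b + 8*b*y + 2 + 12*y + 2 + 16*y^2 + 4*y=b*(8*y + 4) + 16*y^2 + 16*y + 4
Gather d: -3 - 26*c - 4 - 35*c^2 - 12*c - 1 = -35*c^2 - 38*c - 8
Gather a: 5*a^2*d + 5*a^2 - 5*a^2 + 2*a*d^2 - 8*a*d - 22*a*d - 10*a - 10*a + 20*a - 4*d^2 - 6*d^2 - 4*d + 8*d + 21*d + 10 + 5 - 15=5*a^2*d + a*(2*d^2 - 30*d) - 10*d^2 + 25*d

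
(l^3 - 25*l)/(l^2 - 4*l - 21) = l*(25 - l^2)/(-l^2 + 4*l + 21)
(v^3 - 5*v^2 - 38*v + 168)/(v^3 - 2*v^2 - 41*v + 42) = (v - 4)/(v - 1)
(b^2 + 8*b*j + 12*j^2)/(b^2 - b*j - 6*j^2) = (b + 6*j)/(b - 3*j)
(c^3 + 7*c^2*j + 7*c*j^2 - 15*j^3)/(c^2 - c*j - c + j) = (c^2 + 8*c*j + 15*j^2)/(c - 1)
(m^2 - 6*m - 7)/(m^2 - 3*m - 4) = (m - 7)/(m - 4)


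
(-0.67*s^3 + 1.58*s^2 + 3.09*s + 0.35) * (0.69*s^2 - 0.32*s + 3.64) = -0.4623*s^5 + 1.3046*s^4 - 0.8123*s^3 + 5.0039*s^2 + 11.1356*s + 1.274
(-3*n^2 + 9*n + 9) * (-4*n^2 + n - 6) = 12*n^4 - 39*n^3 - 9*n^2 - 45*n - 54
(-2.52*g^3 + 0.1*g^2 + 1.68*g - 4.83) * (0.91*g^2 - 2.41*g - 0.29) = -2.2932*g^5 + 6.1642*g^4 + 2.0186*g^3 - 8.4731*g^2 + 11.1531*g + 1.4007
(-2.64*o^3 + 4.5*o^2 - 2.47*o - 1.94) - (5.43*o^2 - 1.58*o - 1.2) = -2.64*o^3 - 0.93*o^2 - 0.89*o - 0.74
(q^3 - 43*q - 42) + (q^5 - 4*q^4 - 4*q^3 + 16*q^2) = q^5 - 4*q^4 - 3*q^3 + 16*q^2 - 43*q - 42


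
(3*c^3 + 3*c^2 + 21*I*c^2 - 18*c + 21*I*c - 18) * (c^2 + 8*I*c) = 3*c^5 + 3*c^4 + 45*I*c^4 - 186*c^3 + 45*I*c^3 - 186*c^2 - 144*I*c^2 - 144*I*c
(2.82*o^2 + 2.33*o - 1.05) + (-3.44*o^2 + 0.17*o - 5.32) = -0.62*o^2 + 2.5*o - 6.37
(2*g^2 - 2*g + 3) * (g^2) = 2*g^4 - 2*g^3 + 3*g^2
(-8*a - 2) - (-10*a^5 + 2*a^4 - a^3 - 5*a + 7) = 10*a^5 - 2*a^4 + a^3 - 3*a - 9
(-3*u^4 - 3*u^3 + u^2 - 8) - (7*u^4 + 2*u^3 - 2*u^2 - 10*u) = -10*u^4 - 5*u^3 + 3*u^2 + 10*u - 8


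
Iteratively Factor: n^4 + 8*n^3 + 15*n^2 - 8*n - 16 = (n + 4)*(n^3 + 4*n^2 - n - 4) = (n + 4)^2*(n^2 - 1) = (n - 1)*(n + 4)^2*(n + 1)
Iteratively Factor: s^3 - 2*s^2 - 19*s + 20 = (s - 5)*(s^2 + 3*s - 4) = (s - 5)*(s + 4)*(s - 1)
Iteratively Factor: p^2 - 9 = (p - 3)*(p + 3)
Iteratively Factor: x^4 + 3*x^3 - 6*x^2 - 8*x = (x + 1)*(x^3 + 2*x^2 - 8*x) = x*(x + 1)*(x^2 + 2*x - 8) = x*(x + 1)*(x + 4)*(x - 2)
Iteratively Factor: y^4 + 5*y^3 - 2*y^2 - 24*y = (y)*(y^3 + 5*y^2 - 2*y - 24) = y*(y + 4)*(y^2 + y - 6) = y*(y + 3)*(y + 4)*(y - 2)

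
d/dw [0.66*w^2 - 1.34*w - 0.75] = 1.32*w - 1.34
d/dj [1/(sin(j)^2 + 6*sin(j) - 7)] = -2*(sin(j) + 3)*cos(j)/(sin(j)^2 + 6*sin(j) - 7)^2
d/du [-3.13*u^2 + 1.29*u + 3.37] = 1.29 - 6.26*u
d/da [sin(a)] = cos(a)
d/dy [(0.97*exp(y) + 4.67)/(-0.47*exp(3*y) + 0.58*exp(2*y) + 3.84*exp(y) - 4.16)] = (0.9118*exp(3*y) + 6.0221*exp(2*y) - 5.4172*exp(y) - 21.968)*exp(y)/(0.2209*exp(6*y) - 0.5452*exp(5*y) - 3.2732*exp(4*y) + 8.3648*exp(3*y) + 9.92*exp(2*y) - 31.9488*exp(y) + 17.3056)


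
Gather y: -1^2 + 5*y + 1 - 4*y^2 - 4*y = -4*y^2 + y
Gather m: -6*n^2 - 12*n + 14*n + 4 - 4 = -6*n^2 + 2*n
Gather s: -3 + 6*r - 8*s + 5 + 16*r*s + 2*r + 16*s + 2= 8*r + s*(16*r + 8) + 4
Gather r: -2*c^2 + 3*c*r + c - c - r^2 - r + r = -2*c^2 + 3*c*r - r^2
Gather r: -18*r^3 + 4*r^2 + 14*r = -18*r^3 + 4*r^2 + 14*r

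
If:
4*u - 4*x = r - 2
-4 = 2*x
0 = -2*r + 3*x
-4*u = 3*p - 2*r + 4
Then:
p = 1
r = -3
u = -13/4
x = -2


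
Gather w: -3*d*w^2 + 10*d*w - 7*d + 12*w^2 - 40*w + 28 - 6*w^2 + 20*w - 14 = -7*d + w^2*(6 - 3*d) + w*(10*d - 20) + 14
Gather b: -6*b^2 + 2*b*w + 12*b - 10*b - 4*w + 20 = -6*b^2 + b*(2*w + 2) - 4*w + 20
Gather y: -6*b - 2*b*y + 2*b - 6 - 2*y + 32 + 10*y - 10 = -4*b + y*(8 - 2*b) + 16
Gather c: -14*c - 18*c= -32*c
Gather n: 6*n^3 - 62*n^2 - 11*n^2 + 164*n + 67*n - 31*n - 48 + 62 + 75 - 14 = 6*n^3 - 73*n^2 + 200*n + 75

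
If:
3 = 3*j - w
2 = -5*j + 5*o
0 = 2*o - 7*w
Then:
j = 109/95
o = 147/95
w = 42/95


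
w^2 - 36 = (w - 6)*(w + 6)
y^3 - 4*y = y*(y - 2)*(y + 2)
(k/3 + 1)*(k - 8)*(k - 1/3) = k^3/3 - 16*k^2/9 - 67*k/9 + 8/3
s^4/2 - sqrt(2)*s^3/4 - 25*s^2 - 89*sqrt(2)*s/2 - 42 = (s/2 + sqrt(2)/2)*(s - 6*sqrt(2))*(s + sqrt(2))*(s + 7*sqrt(2)/2)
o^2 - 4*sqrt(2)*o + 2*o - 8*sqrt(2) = (o + 2)*(o - 4*sqrt(2))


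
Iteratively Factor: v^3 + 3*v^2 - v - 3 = (v - 1)*(v^2 + 4*v + 3) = (v - 1)*(v + 1)*(v + 3)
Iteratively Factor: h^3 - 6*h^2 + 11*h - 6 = (h - 2)*(h^2 - 4*h + 3) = (h - 2)*(h - 1)*(h - 3)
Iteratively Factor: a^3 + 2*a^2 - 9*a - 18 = (a + 3)*(a^2 - a - 6) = (a + 2)*(a + 3)*(a - 3)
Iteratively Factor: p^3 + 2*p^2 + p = (p + 1)*(p^2 + p) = p*(p + 1)*(p + 1)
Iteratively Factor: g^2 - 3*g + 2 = (g - 1)*(g - 2)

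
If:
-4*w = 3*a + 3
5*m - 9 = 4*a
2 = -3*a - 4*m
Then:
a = -46/31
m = 19/31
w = 45/124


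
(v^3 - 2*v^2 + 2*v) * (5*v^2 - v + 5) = 5*v^5 - 11*v^4 + 17*v^3 - 12*v^2 + 10*v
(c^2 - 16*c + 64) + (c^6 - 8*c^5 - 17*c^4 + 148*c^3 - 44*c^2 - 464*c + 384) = c^6 - 8*c^5 - 17*c^4 + 148*c^3 - 43*c^2 - 480*c + 448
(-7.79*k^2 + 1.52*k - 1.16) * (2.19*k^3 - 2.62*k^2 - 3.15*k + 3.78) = -17.0601*k^5 + 23.7386*k^4 + 18.0157*k^3 - 31.195*k^2 + 9.3996*k - 4.3848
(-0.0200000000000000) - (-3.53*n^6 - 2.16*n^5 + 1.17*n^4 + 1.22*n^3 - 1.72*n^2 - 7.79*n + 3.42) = 3.53*n^6 + 2.16*n^5 - 1.17*n^4 - 1.22*n^3 + 1.72*n^2 + 7.79*n - 3.44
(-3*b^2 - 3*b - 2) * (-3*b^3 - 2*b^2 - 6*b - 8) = 9*b^5 + 15*b^4 + 30*b^3 + 46*b^2 + 36*b + 16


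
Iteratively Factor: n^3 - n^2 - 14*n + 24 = (n + 4)*(n^2 - 5*n + 6) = (n - 2)*(n + 4)*(n - 3)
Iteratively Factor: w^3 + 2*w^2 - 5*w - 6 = (w - 2)*(w^2 + 4*w + 3) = (w - 2)*(w + 3)*(w + 1)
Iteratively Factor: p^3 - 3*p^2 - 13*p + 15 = (p + 3)*(p^2 - 6*p + 5) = (p - 1)*(p + 3)*(p - 5)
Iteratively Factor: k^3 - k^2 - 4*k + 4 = (k - 2)*(k^2 + k - 2) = (k - 2)*(k - 1)*(k + 2)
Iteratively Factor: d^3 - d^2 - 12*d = (d)*(d^2 - d - 12) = d*(d - 4)*(d + 3)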